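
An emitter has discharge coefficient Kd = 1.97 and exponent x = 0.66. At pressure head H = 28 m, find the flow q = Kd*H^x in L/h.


q = Kd * H^x = 1.97 * 28^0.66 = 1.97 * 9.018292

17.7660 L/h


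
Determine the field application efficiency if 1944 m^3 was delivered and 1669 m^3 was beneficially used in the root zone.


Ea = V_root / V_field * 100 = 1669 / 1944 * 100 = 85.8539%

85.8539 %


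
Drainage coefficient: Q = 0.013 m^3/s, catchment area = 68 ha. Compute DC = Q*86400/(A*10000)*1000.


DC = Q * 86400 / (A * 10000) * 1000
DC = 0.013 * 86400 / (68 * 10000) * 1000
DC = 1123200.0000 / 680000

1.6518 mm/day


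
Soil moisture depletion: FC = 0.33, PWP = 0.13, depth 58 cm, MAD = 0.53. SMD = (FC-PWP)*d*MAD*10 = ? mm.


SMD = (FC - PWP) * d * MAD * 10
SMD = (0.33 - 0.13) * 58 * 0.53 * 10
SMD = 0.2000 * 58 * 0.53 * 10

61.4800 mm


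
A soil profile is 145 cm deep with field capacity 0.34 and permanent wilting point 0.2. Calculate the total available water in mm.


AWC = (FC - PWP) * d * 10
AWC = (0.34 - 0.2) * 145 * 10
AWC = 0.1400 * 145 * 10

203.0000 mm


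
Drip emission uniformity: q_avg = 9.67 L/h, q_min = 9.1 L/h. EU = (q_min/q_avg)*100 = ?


EU = (q_min/q_avg)*100 = (9.1/9.67)*100 = 94.1055%

94.1055 %


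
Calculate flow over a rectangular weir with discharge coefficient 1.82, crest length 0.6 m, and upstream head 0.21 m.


Q = C * L * H^(3/2) = 1.82 * 0.6 * 0.21^1.5 = 1.82 * 0.6 * 0.096234

0.1051 m^3/s


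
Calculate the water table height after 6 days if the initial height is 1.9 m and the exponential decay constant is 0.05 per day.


m = m0 * exp(-k*t)
m = 1.9 * exp(-0.05 * 6)
m = 1.9 * exp(-0.3000)

1.4076 m


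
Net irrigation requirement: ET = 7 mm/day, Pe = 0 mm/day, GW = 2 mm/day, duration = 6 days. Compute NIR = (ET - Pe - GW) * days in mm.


Daily deficit = ET - Pe - GW = 7 - 0 - 2 = 5 mm/day
NIR = 5 * 6 = 30 mm

30.0000 mm


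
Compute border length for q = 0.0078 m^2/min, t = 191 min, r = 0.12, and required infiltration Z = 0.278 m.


L = q*t/((1+r)*Z)
L = 0.0078*191/((1+0.12)*0.278)
L = 1.4898/0.31136

4.7848 m


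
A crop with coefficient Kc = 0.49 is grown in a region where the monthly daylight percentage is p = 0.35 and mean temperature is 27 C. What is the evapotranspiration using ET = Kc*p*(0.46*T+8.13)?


ET = Kc * p * (0.46*T + 8.13)
ET = 0.49 * 0.35 * (0.46*27 + 8.13)
ET = 0.49 * 0.35 * 20.5500

3.5243 mm/day


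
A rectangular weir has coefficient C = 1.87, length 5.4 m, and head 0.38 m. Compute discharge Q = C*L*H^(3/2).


Q = C * L * H^(3/2) = 1.87 * 5.4 * 0.38^1.5 = 1.87 * 5.4 * 0.234248

2.3654 m^3/s


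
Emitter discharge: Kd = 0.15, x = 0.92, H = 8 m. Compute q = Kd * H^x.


q = Kd * H^x = 0.15 * 8^0.92 = 0.15 * 6.773962

1.0161 L/h


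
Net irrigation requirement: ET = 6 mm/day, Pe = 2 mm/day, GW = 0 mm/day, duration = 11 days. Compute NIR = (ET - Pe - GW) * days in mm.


Daily deficit = ET - Pe - GW = 6 - 2 - 0 = 4 mm/day
NIR = 4 * 11 = 44 mm

44.0000 mm


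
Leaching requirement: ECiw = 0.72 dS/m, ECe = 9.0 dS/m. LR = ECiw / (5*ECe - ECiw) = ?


LR = ECiw / (5*ECe - ECiw)
LR = 0.72 / (5*9.0 - 0.72)
LR = 0.72 / 44.2800

0.0163


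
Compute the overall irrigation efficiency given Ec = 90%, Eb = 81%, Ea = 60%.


Ec = 0.9, Eb = 0.81, Ea = 0.6
E = 0.9 * 0.81 * 0.6 * 100 = 43.7400%

43.7400 %


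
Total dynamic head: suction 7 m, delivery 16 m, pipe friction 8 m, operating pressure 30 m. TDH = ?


TDH = Hs + Hd + hf + Hp = 7 + 16 + 8 + 30 = 61

61 m


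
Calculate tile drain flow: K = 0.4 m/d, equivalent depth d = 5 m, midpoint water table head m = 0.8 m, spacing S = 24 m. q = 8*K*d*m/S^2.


q = 8*K*d*m/S^2
q = 8*0.4*5*0.8/24^2
q = 12.8000 / 576

0.0222 m/d


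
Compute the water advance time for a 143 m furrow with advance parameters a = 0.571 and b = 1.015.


t = (L/a)^(1/b)
t = (143/0.571)^(1/1.015)
t = 250.437828^(1/1.015)

230.8082 min


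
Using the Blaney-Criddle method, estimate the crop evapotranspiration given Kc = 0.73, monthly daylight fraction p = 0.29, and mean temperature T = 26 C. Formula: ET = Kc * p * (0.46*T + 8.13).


ET = Kc * p * (0.46*T + 8.13)
ET = 0.73 * 0.29 * (0.46*26 + 8.13)
ET = 0.73 * 0.29 * 20.0900

4.2531 mm/day


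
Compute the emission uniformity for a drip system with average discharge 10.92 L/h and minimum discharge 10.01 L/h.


EU = (q_min/q_avg)*100 = (10.01/10.92)*100 = 91.6667%

91.6667 %


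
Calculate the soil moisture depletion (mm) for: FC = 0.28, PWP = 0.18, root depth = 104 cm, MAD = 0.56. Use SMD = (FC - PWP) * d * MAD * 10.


SMD = (FC - PWP) * d * MAD * 10
SMD = (0.28 - 0.18) * 104 * 0.56 * 10
SMD = 0.1000 * 104 * 0.56 * 10

58.2400 mm


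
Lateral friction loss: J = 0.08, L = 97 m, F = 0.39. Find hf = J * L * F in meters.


hf = J * L * F = 0.08 * 97 * 0.39 = 3.0264 m

3.0264 m


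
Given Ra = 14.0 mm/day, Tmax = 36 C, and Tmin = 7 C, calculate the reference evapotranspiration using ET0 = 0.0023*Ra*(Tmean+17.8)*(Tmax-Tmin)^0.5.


Tmean = (Tmax + Tmin)/2 = (36 + 7)/2 = 21.5
ET0 = 0.0023 * 14.0 * (21.5 + 17.8) * sqrt(36 - 7)
ET0 = 0.0023 * 14.0 * 39.3 * 5.385165

6.8147 mm/day


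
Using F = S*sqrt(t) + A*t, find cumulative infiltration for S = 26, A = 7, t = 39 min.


F = S*sqrt(t) + A*t
F = 26*sqrt(39) + 7*39
F = 26*6.244998 + 273

435.3699 mm


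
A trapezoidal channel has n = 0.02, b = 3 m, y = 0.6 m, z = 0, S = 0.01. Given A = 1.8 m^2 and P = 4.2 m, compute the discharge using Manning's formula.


R = A/P = 1.8/4.2 = 0.428571
Q = (1/0.02) * 1.8 * 0.428571^(2/3) * 0.01^0.5

5.1159 m^3/s


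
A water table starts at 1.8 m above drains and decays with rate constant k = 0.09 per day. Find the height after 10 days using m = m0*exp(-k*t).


m = m0 * exp(-k*t)
m = 1.8 * exp(-0.09 * 10)
m = 1.8 * exp(-0.9000)

0.7318 m


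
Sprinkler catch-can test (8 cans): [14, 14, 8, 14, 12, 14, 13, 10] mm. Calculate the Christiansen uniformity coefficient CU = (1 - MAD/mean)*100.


mean = 12.375000 mm
MAD = 1.781250 mm
CU = (1 - 1.781250/12.375000)*100

85.6061 %


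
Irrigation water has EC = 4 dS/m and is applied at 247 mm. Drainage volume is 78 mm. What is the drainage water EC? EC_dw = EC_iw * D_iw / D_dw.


EC_dw = EC_iw * D_iw / D_dw
EC_dw = 4 * 247 / 78
EC_dw = 988 / 78

12.6667 dS/m


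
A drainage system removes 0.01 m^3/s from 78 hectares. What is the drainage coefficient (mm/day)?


DC = Q * 86400 / (A * 10000) * 1000
DC = 0.01 * 86400 / (78 * 10000) * 1000
DC = 864000.0000 / 780000

1.1077 mm/day


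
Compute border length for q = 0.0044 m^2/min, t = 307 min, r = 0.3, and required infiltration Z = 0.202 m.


L = q*t/((1+r)*Z)
L = 0.0044*307/((1+0.3)*0.202)
L = 1.3508/0.2626

5.1439 m


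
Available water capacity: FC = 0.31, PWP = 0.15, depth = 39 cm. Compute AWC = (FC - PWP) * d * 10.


AWC = (FC - PWP) * d * 10
AWC = (0.31 - 0.15) * 39 * 10
AWC = 0.1600 * 39 * 10

62.4000 mm


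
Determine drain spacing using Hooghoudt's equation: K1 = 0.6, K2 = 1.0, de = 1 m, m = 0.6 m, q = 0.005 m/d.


S^2 = 8*K2*de*m/q + 4*K1*m^2/q
S^2 = 8*1.0*1*0.6/0.005 + 4*0.6*0.6^2/0.005
S = sqrt(1132.8000)

33.6571 m


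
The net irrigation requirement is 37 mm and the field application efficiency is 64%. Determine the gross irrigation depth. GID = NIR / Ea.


Ea = 64% = 0.64
GID = NIR / Ea = 37 / 0.64 = 57.8125 mm

57.8125 mm


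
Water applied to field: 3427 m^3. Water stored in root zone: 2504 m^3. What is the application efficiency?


Ea = V_root / V_field * 100 = 2504 / 3427 * 100 = 73.0668%

73.0668 %


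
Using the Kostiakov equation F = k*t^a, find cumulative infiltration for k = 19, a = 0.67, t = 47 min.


F = k * t^a = 19 * 47^0.67
F = 19 * 13.191846

250.6451 mm


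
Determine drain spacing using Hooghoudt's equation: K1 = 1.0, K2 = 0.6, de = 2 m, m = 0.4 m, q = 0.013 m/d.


S^2 = 8*K2*de*m/q + 4*K1*m^2/q
S^2 = 8*0.6*2*0.4/0.013 + 4*1.0*0.4^2/0.013
S = sqrt(344.6154)

18.5638 m


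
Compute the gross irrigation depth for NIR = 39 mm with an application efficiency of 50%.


Ea = 50% = 0.5
GID = NIR / Ea = 39 / 0.5 = 78.0000 mm

78.0000 mm


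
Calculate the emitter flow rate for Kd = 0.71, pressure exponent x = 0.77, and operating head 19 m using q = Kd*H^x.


q = Kd * H^x = 0.71 * 19^0.77 = 0.71 * 9.652510

6.8533 L/h


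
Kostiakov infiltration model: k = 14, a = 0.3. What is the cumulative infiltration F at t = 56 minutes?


F = k * t^a = 14 * 56^0.3
F = 14 * 3.345464

46.8365 mm


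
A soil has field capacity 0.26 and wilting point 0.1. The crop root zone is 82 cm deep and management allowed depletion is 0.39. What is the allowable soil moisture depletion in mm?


SMD = (FC - PWP) * d * MAD * 10
SMD = (0.26 - 0.1) * 82 * 0.39 * 10
SMD = 0.1600 * 82 * 0.39 * 10

51.1680 mm


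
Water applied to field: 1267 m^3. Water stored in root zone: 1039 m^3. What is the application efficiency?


Ea = V_root / V_field * 100 = 1039 / 1267 * 100 = 82.0047%

82.0047 %


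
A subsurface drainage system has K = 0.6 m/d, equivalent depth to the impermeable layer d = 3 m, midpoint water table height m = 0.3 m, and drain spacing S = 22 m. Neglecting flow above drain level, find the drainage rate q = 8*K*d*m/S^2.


q = 8*K*d*m/S^2
q = 8*0.6*3*0.3/22^2
q = 4.3200 / 484

0.0089 m/d


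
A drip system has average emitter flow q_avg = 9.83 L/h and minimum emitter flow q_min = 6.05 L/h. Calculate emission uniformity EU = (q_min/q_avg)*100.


EU = (q_min/q_avg)*100 = (6.05/9.83)*100 = 61.5463%

61.5463 %


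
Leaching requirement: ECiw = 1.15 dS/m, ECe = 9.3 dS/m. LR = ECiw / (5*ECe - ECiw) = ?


LR = ECiw / (5*ECe - ECiw)
LR = 1.15 / (5*9.3 - 1.15)
LR = 1.15 / 45.3500

0.0254


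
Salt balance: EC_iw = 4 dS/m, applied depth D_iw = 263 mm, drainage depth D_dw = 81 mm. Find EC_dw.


EC_dw = EC_iw * D_iw / D_dw
EC_dw = 4 * 263 / 81
EC_dw = 1052 / 81

12.9877 dS/m


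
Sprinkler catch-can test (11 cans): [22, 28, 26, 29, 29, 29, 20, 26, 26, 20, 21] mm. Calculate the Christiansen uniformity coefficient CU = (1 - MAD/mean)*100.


mean = 25.090909 mm
MAD = 3.157025 mm
CU = (1 - 3.157025/25.090909)*100

87.4177 %


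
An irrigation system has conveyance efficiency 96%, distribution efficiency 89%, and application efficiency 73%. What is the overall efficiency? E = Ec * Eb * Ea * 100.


Ec = 0.96, Eb = 0.89, Ea = 0.73
E = 0.96 * 0.89 * 0.73 * 100 = 62.3712%

62.3712 %


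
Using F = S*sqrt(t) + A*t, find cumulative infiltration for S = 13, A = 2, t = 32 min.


F = S*sqrt(t) + A*t
F = 13*sqrt(32) + 2*32
F = 13*5.656854 + 64

137.5391 mm


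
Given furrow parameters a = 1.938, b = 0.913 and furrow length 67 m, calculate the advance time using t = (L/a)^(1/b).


t = (L/a)^(1/b)
t = (67/1.938)^(1/0.913)
t = 34.571723^(1/0.913)

48.4558 min


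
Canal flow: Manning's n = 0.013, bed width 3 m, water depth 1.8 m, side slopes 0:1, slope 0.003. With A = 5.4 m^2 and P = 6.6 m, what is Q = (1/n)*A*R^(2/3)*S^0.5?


R = A/P = 5.4/6.6 = 0.818182
Q = (1/0.013) * 5.4 * 0.818182^(2/3) * 0.003^0.5

19.9027 m^3/s


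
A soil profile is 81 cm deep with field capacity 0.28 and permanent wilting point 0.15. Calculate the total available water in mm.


AWC = (FC - PWP) * d * 10
AWC = (0.28 - 0.15) * 81 * 10
AWC = 0.1300 * 81 * 10

105.3000 mm


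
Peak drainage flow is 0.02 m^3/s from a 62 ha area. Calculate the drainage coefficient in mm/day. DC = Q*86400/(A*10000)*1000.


DC = Q * 86400 / (A * 10000) * 1000
DC = 0.02 * 86400 / (62 * 10000) * 1000
DC = 1728000.0000 / 620000

2.7871 mm/day


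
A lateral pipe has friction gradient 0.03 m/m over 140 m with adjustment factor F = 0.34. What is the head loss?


hf = J * L * F = 0.03 * 140 * 0.34 = 1.4280 m

1.4280 m


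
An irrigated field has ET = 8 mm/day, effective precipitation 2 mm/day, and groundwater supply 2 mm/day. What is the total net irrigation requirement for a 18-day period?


Daily deficit = ET - Pe - GW = 8 - 2 - 2 = 4 mm/day
NIR = 4 * 18 = 72 mm

72.0000 mm


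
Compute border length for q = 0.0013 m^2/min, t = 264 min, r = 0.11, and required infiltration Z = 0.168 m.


L = q*t/((1+r)*Z)
L = 0.0013*264/((1+0.11)*0.168)
L = 0.3432/0.18648

1.8404 m


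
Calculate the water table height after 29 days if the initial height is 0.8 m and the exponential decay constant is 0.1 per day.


m = m0 * exp(-k*t)
m = 0.8 * exp(-0.1 * 29)
m = 0.8 * exp(-2.9000)

0.0440 m


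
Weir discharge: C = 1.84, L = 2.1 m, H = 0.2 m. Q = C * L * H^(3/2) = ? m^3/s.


Q = C * L * H^(3/2) = 1.84 * 2.1 * 0.2^1.5 = 1.84 * 2.1 * 0.089443

0.3456 m^3/s


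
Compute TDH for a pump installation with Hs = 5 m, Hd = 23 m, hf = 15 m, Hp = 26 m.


TDH = Hs + Hd + hf + Hp = 5 + 23 + 15 + 26 = 69

69 m


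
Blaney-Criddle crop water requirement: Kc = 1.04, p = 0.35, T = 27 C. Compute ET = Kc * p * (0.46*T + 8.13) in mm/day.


ET = Kc * p * (0.46*T + 8.13)
ET = 1.04 * 0.35 * (0.46*27 + 8.13)
ET = 1.04 * 0.35 * 20.5500

7.4802 mm/day


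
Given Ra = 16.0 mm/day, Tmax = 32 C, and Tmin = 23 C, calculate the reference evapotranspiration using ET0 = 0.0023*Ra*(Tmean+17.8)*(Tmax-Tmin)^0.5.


Tmean = (Tmax + Tmin)/2 = (32 + 23)/2 = 27.5
ET0 = 0.0023 * 16.0 * (27.5 + 17.8) * sqrt(32 - 23)
ET0 = 0.0023 * 16.0 * 45.3 * 3.000000

5.0011 mm/day


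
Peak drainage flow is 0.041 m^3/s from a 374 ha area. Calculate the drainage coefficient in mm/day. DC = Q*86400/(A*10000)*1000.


DC = Q * 86400 / (A * 10000) * 1000
DC = 0.041 * 86400 / (374 * 10000) * 1000
DC = 3542400.0000 / 3740000

0.9472 mm/day


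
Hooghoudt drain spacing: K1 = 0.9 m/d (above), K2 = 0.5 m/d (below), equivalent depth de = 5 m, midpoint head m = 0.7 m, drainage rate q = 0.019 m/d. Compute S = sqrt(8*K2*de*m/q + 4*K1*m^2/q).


S^2 = 8*K2*de*m/q + 4*K1*m^2/q
S^2 = 8*0.5*5*0.7/0.019 + 4*0.9*0.7^2/0.019
S = sqrt(829.6842)

28.8042 m


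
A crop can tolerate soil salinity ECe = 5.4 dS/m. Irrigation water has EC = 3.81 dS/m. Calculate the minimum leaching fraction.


LR = ECiw / (5*ECe - ECiw)
LR = 3.81 / (5*5.4 - 3.81)
LR = 3.81 / 23.1900

0.1643


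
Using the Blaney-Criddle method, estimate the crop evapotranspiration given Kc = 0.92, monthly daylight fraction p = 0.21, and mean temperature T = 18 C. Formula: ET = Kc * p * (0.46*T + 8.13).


ET = Kc * p * (0.46*T + 8.13)
ET = 0.92 * 0.21 * (0.46*18 + 8.13)
ET = 0.92 * 0.21 * 16.4100

3.1704 mm/day


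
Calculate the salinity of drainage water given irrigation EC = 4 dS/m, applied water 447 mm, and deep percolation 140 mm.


EC_dw = EC_iw * D_iw / D_dw
EC_dw = 4 * 447 / 140
EC_dw = 1788 / 140

12.7714 dS/m


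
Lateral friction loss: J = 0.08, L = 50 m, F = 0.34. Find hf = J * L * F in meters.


hf = J * L * F = 0.08 * 50 * 0.34 = 1.3600 m

1.3600 m


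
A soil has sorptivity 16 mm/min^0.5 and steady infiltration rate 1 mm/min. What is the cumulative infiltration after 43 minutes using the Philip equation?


F = S*sqrt(t) + A*t
F = 16*sqrt(43) + 1*43
F = 16*6.557439 + 43

147.9190 mm


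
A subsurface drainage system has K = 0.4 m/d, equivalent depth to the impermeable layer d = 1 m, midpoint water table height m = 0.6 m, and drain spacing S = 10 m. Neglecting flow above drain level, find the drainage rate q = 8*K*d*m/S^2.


q = 8*K*d*m/S^2
q = 8*0.4*1*0.6/10^2
q = 1.9200 / 100

0.0192 m/d


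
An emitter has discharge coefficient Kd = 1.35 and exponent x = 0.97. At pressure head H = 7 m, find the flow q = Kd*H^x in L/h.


q = Kd * H^x = 1.35 * 7^0.97 = 1.35 * 6.603058

8.9141 L/h


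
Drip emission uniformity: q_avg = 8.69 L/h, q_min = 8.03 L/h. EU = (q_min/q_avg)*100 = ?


EU = (q_min/q_avg)*100 = (8.03/8.69)*100 = 92.4051%

92.4051 %


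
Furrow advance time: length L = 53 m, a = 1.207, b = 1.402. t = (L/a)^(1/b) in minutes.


t = (L/a)^(1/b)
t = (53/1.207)^(1/1.402)
t = 43.910522^(1/1.402)

14.8453 min


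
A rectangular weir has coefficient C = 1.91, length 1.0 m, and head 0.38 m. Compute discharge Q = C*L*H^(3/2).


Q = C * L * H^(3/2) = 1.91 * 1.0 * 0.38^1.5 = 1.91 * 1.0 * 0.234248

0.4474 m^3/s


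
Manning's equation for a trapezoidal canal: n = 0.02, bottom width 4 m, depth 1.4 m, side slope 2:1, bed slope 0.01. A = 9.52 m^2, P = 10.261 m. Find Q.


R = A/P = 9.52/10.261 = 0.927785
Q = (1/0.02) * 9.52 * 0.927785^(2/3) * 0.01^0.5

45.2799 m^3/s


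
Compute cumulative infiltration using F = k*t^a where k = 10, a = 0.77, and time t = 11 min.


F = k * t^a = 10 * 11^0.77
F = 10 * 6.336835

63.3683 mm


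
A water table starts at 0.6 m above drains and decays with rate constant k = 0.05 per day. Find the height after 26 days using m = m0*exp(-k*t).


m = m0 * exp(-k*t)
m = 0.6 * exp(-0.05 * 26)
m = 0.6 * exp(-1.3000)

0.1635 m


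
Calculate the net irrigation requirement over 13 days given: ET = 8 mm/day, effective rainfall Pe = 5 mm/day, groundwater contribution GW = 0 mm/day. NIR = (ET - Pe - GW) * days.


Daily deficit = ET - Pe - GW = 8 - 5 - 0 = 3 mm/day
NIR = 3 * 13 = 39 mm

39.0000 mm


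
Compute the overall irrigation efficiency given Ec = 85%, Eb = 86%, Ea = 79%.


Ec = 0.85, Eb = 0.86, Ea = 0.79
E = 0.85 * 0.86 * 0.79 * 100 = 57.7490%

57.7490 %


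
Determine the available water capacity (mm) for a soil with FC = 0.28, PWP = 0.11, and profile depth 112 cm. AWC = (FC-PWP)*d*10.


AWC = (FC - PWP) * d * 10
AWC = (0.28 - 0.11) * 112 * 10
AWC = 0.1700 * 112 * 10

190.4000 mm


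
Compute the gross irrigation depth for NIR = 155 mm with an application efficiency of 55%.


Ea = 55% = 0.55
GID = NIR / Ea = 155 / 0.55 = 281.8182 mm

281.8182 mm


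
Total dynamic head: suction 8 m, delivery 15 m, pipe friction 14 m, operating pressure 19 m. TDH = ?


TDH = Hs + Hd + hf + Hp = 8 + 15 + 14 + 19 = 56

56 m


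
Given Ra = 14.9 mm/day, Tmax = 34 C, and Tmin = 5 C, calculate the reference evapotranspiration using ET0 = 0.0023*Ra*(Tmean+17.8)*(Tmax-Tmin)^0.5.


Tmean = (Tmax + Tmin)/2 = (34 + 5)/2 = 19.5
ET0 = 0.0023 * 14.9 * (19.5 + 17.8) * sqrt(34 - 5)
ET0 = 0.0023 * 14.9 * 37.3 * 5.385165

6.8837 mm/day


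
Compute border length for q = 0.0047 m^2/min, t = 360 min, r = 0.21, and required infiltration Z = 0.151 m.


L = q*t/((1+r)*Z)
L = 0.0047*360/((1+0.21)*0.151)
L = 1.692/0.18271

9.2606 m


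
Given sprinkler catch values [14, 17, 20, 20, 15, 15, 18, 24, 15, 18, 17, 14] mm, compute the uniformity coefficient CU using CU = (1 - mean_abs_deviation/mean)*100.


mean = 17.250000 mm
MAD = 2.291667 mm
CU = (1 - 2.291667/17.250000)*100

86.7150 %


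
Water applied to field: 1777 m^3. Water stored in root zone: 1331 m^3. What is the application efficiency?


Ea = V_root / V_field * 100 = 1331 / 1777 * 100 = 74.9015%

74.9015 %


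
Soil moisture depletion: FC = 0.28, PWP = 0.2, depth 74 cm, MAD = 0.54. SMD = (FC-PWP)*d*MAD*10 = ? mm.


SMD = (FC - PWP) * d * MAD * 10
SMD = (0.28 - 0.2) * 74 * 0.54 * 10
SMD = 0.0800 * 74 * 0.54 * 10

31.9680 mm


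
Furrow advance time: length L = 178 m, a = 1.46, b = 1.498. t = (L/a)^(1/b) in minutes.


t = (L/a)^(1/b)
t = (178/1.46)^(1/1.498)
t = 121.917808^(1/1.498)

24.6927 min


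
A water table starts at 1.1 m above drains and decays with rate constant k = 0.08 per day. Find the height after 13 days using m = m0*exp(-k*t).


m = m0 * exp(-k*t)
m = 1.1 * exp(-0.08 * 13)
m = 1.1 * exp(-1.0400)

0.3888 m


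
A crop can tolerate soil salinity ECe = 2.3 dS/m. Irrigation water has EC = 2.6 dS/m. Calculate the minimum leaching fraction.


LR = ECiw / (5*ECe - ECiw)
LR = 2.6 / (5*2.3 - 2.6)
LR = 2.6 / 8.9000

0.2921


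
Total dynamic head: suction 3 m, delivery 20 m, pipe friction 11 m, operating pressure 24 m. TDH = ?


TDH = Hs + Hd + hf + Hp = 3 + 20 + 11 + 24 = 58

58 m


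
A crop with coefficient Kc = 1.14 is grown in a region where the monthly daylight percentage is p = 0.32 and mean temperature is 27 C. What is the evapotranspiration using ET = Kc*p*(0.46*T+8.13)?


ET = Kc * p * (0.46*T + 8.13)
ET = 1.14 * 0.32 * (0.46*27 + 8.13)
ET = 1.14 * 0.32 * 20.5500

7.4966 mm/day


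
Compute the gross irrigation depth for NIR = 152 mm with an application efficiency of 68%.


Ea = 68% = 0.68
GID = NIR / Ea = 152 / 0.68 = 223.5294 mm

223.5294 mm


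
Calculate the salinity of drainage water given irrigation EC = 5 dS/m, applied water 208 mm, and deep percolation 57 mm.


EC_dw = EC_iw * D_iw / D_dw
EC_dw = 5 * 208 / 57
EC_dw = 1040 / 57

18.2456 dS/m


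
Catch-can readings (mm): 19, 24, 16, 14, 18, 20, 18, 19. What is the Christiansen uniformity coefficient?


mean = 18.500000 mm
MAD = 2.000000 mm
CU = (1 - 2.000000/18.500000)*100

89.1892 %


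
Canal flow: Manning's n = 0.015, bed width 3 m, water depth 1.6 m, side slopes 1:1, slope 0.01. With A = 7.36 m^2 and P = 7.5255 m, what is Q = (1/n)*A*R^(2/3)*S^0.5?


R = A/P = 7.36/7.5255 = 0.978008
Q = (1/0.015) * 7.36 * 0.978008^(2/3) * 0.01^0.5

48.3446 m^3/s


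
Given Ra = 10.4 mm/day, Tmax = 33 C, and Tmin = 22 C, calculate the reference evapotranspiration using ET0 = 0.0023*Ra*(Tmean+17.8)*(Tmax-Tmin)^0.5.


Tmean = (Tmax + Tmin)/2 = (33 + 22)/2 = 27.5
ET0 = 0.0023 * 10.4 * (27.5 + 17.8) * sqrt(33 - 22)
ET0 = 0.0023 * 10.4 * 45.3 * 3.316625

3.5938 mm/day


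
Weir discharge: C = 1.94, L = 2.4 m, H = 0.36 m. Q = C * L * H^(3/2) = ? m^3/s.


Q = C * L * H^(3/2) = 1.94 * 2.4 * 0.36^1.5 = 1.94 * 2.4 * 0.216000

1.0057 m^3/s


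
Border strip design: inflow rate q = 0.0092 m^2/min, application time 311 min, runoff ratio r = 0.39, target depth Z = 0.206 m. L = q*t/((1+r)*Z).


L = q*t/((1+r)*Z)
L = 0.0092*311/((1+0.39)*0.206)
L = 2.8612/0.28634

9.9923 m


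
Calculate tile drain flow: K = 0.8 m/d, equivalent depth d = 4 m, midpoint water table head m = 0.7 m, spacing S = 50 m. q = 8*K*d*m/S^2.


q = 8*K*d*m/S^2
q = 8*0.8*4*0.7/50^2
q = 17.9200 / 2500

0.0072 m/d


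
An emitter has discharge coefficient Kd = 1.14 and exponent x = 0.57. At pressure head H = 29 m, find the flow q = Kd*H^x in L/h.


q = Kd * H^x = 1.14 * 29^0.57 = 1.14 * 6.816585

7.7709 L/h


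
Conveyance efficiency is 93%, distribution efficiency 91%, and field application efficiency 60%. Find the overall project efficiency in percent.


Ec = 0.93, Eb = 0.91, Ea = 0.6
E = 0.93 * 0.91 * 0.6 * 100 = 50.7780%

50.7780 %


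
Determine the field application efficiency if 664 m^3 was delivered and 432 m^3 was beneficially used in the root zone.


Ea = V_root / V_field * 100 = 432 / 664 * 100 = 65.0602%

65.0602 %


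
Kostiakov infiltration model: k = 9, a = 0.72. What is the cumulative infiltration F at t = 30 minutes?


F = k * t^a = 9 * 30^0.72
F = 9 * 11.575168

104.1765 mm


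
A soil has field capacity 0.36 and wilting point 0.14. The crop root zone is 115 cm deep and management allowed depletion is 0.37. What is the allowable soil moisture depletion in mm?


SMD = (FC - PWP) * d * MAD * 10
SMD = (0.36 - 0.14) * 115 * 0.37 * 10
SMD = 0.2200 * 115 * 0.37 * 10

93.6100 mm


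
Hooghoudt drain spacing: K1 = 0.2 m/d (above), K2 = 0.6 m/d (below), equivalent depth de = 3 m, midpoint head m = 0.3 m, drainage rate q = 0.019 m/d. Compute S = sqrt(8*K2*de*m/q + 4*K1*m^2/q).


S^2 = 8*K2*de*m/q + 4*K1*m^2/q
S^2 = 8*0.6*3*0.3/0.019 + 4*0.2*0.3^2/0.019
S = sqrt(231.1579)

15.2039 m


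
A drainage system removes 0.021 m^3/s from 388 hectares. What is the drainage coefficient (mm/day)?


DC = Q * 86400 / (A * 10000) * 1000
DC = 0.021 * 86400 / (388 * 10000) * 1000
DC = 1814400.0000 / 3880000

0.4676 mm/day


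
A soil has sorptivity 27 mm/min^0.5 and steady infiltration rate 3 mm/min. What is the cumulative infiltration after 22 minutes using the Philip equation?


F = S*sqrt(t) + A*t
F = 27*sqrt(22) + 3*22
F = 27*4.690416 + 66

192.6412 mm


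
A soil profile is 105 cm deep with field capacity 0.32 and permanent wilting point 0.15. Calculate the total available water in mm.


AWC = (FC - PWP) * d * 10
AWC = (0.32 - 0.15) * 105 * 10
AWC = 0.1700 * 105 * 10

178.5000 mm


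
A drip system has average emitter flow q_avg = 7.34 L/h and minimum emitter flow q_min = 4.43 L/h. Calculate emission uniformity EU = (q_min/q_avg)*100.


EU = (q_min/q_avg)*100 = (4.43/7.34)*100 = 60.3542%

60.3542 %


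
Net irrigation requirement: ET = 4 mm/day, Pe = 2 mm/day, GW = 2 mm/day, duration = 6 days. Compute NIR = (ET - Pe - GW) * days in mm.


Daily deficit = ET - Pe - GW = 4 - 2 - 2 = 0 mm/day
NIR = 0 * 6 = 0 mm

0 mm


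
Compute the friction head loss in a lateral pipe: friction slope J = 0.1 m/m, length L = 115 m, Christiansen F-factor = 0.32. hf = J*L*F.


hf = J * L * F = 0.1 * 115 * 0.32 = 3.6800 m

3.6800 m


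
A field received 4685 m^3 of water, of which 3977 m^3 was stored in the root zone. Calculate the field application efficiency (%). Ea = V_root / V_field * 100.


Ea = V_root / V_field * 100 = 3977 / 4685 * 100 = 84.8879%

84.8879 %


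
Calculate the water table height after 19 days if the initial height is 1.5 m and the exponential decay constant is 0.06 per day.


m = m0 * exp(-k*t)
m = 1.5 * exp(-0.06 * 19)
m = 1.5 * exp(-1.1400)

0.4797 m


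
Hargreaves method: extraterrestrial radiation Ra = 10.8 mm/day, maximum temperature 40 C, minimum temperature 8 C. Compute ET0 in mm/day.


Tmean = (Tmax + Tmin)/2 = (40 + 8)/2 = 24.0
ET0 = 0.0023 * 10.8 * (24.0 + 17.8) * sqrt(40 - 8)
ET0 = 0.0023 * 10.8 * 41.8 * 5.656854

5.8736 mm/day


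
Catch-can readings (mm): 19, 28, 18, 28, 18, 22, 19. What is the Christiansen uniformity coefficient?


mean = 21.714286 mm
MAD = 3.673469 mm
CU = (1 - 3.673469/21.714286)*100

83.0827 %


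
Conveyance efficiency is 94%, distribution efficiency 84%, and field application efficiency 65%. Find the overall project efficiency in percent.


Ec = 0.94, Eb = 0.84, Ea = 0.65
E = 0.94 * 0.84 * 0.65 * 100 = 51.3240%

51.3240 %


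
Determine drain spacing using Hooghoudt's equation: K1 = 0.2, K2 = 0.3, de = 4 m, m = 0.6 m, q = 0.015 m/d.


S^2 = 8*K2*de*m/q + 4*K1*m^2/q
S^2 = 8*0.3*4*0.6/0.015 + 4*0.2*0.6^2/0.015
S = sqrt(403.2000)

20.0798 m


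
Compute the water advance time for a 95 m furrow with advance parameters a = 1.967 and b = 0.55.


t = (L/a)^(1/b)
t = (95/1.967)^(1/0.55)
t = 48.296899^(1/0.55)

1152.5807 min


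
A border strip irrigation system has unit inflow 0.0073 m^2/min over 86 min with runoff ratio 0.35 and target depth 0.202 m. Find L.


L = q*t/((1+r)*Z)
L = 0.0073*86/((1+0.35)*0.202)
L = 0.6278/0.2727

2.3022 m


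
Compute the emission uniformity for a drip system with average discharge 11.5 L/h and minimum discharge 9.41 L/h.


EU = (q_min/q_avg)*100 = (9.41/11.5)*100 = 81.8261%

81.8261 %


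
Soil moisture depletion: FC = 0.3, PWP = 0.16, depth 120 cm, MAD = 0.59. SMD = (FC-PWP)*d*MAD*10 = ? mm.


SMD = (FC - PWP) * d * MAD * 10
SMD = (0.3 - 0.16) * 120 * 0.59 * 10
SMD = 0.1400 * 120 * 0.59 * 10

99.1200 mm


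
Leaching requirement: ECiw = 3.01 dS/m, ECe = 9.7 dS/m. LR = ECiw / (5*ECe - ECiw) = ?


LR = ECiw / (5*ECe - ECiw)
LR = 3.01 / (5*9.7 - 3.01)
LR = 3.01 / 45.4900

0.0662


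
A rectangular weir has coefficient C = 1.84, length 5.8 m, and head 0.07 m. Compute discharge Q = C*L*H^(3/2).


Q = C * L * H^(3/2) = 1.84 * 5.8 * 0.07^1.5 = 1.84 * 5.8 * 0.018520

0.1976 m^3/s


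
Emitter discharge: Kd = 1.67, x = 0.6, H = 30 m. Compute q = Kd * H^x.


q = Kd * H^x = 1.67 * 30^0.6 = 1.67 * 7.696136

12.8525 L/h


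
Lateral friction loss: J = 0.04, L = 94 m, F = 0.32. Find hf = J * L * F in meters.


hf = J * L * F = 0.04 * 94 * 0.32 = 1.2032 m

1.2032 m


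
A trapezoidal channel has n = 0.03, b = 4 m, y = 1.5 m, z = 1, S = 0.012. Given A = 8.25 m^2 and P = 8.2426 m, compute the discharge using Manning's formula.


R = A/P = 8.25/8.2426 = 1.000898
Q = (1/0.03) * 8.25 * 1.000898^(2/3) * 0.012^0.5

30.1428 m^3/s


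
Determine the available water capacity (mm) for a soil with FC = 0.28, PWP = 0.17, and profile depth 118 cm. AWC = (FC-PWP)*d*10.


AWC = (FC - PWP) * d * 10
AWC = (0.28 - 0.17) * 118 * 10
AWC = 0.1100 * 118 * 10

129.8000 mm


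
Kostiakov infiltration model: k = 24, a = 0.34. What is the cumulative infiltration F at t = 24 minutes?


F = k * t^a = 24 * 24^0.34
F = 24 * 2.946265

70.7104 mm


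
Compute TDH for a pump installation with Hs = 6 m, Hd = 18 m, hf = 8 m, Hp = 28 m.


TDH = Hs + Hd + hf + Hp = 6 + 18 + 8 + 28 = 60

60 m


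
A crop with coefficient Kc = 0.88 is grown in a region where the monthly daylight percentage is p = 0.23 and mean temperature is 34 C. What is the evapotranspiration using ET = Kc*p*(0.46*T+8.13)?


ET = Kc * p * (0.46*T + 8.13)
ET = 0.88 * 0.23 * (0.46*34 + 8.13)
ET = 0.88 * 0.23 * 23.7700

4.8110 mm/day


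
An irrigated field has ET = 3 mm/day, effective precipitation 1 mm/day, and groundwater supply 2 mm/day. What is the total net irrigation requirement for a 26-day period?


Daily deficit = ET - Pe - GW = 3 - 1 - 2 = 0 mm/day
NIR = 0 * 26 = 0 mm

0 mm


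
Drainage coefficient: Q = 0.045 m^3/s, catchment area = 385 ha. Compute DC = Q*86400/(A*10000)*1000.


DC = Q * 86400 / (A * 10000) * 1000
DC = 0.045 * 86400 / (385 * 10000) * 1000
DC = 3888000.0000 / 3850000

1.0099 mm/day


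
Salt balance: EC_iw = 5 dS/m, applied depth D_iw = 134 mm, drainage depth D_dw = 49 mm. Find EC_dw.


EC_dw = EC_iw * D_iw / D_dw
EC_dw = 5 * 134 / 49
EC_dw = 670 / 49

13.6735 dS/m


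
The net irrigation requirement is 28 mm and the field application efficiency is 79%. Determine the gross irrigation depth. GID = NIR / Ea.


Ea = 79% = 0.79
GID = NIR / Ea = 28 / 0.79 = 35.4430 mm

35.4430 mm


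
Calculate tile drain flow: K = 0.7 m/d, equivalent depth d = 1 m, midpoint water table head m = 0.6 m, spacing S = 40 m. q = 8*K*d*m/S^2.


q = 8*K*d*m/S^2
q = 8*0.7*1*0.6/40^2
q = 3.3600 / 1600

0.0021 m/d


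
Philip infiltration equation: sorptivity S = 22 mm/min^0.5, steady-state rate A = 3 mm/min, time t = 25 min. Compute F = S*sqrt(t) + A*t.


F = S*sqrt(t) + A*t
F = 22*sqrt(25) + 3*25
F = 22*5.000000 + 75

185.0000 mm


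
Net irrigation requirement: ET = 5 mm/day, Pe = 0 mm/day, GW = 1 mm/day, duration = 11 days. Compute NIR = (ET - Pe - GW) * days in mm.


Daily deficit = ET - Pe - GW = 5 - 0 - 1 = 4 mm/day
NIR = 4 * 11 = 44 mm

44.0000 mm


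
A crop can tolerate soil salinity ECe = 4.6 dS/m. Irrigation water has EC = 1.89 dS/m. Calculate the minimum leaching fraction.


LR = ECiw / (5*ECe - ECiw)
LR = 1.89 / (5*4.6 - 1.89)
LR = 1.89 / 21.1100

0.0895


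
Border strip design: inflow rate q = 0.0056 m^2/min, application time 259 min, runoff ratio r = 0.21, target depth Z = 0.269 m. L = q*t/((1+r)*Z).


L = q*t/((1+r)*Z)
L = 0.0056*259/((1+0.21)*0.269)
L = 1.4504/0.32549

4.4561 m


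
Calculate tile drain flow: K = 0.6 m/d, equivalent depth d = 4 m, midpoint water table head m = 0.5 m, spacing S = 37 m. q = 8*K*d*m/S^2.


q = 8*K*d*m/S^2
q = 8*0.6*4*0.5/37^2
q = 9.6000 / 1369

0.0070 m/d


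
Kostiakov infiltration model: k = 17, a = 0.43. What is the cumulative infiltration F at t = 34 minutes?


F = k * t^a = 17 * 34^0.43
F = 17 * 4.555499

77.4435 mm


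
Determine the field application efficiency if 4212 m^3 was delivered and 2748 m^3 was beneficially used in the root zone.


Ea = V_root / V_field * 100 = 2748 / 4212 * 100 = 65.2422%

65.2422 %


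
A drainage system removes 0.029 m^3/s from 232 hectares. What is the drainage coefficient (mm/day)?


DC = Q * 86400 / (A * 10000) * 1000
DC = 0.029 * 86400 / (232 * 10000) * 1000
DC = 2505600.0000 / 2320000

1.0800 mm/day


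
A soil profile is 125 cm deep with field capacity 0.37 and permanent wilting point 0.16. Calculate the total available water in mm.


AWC = (FC - PWP) * d * 10
AWC = (0.37 - 0.16) * 125 * 10
AWC = 0.2100 * 125 * 10

262.5000 mm


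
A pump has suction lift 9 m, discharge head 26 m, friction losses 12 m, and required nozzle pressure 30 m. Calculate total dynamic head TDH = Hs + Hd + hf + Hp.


TDH = Hs + Hd + hf + Hp = 9 + 26 + 12 + 30 = 77

77 m


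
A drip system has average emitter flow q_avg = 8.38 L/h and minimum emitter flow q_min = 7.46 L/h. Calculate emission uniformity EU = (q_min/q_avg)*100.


EU = (q_min/q_avg)*100 = (7.46/8.38)*100 = 89.0215%

89.0215 %


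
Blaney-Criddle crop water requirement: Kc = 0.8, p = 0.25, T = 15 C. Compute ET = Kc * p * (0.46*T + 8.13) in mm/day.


ET = Kc * p * (0.46*T + 8.13)
ET = 0.8 * 0.25 * (0.46*15 + 8.13)
ET = 0.8 * 0.25 * 15.0300

3.0060 mm/day


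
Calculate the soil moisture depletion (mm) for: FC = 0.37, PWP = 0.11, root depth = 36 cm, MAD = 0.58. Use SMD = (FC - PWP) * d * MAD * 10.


SMD = (FC - PWP) * d * MAD * 10
SMD = (0.37 - 0.11) * 36 * 0.58 * 10
SMD = 0.2600 * 36 * 0.58 * 10

54.2880 mm


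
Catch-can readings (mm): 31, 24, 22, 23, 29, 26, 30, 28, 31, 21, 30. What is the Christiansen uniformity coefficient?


mean = 26.818182 mm
MAD = 3.289256 mm
CU = (1 - 3.289256/26.818182)*100

87.7350 %


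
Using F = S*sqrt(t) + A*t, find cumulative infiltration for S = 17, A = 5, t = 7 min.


F = S*sqrt(t) + A*t
F = 17*sqrt(7) + 5*7
F = 17*2.645751 + 35

79.9778 mm


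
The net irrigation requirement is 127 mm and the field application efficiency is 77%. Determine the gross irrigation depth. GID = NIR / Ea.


Ea = 77% = 0.77
GID = NIR / Ea = 127 / 0.77 = 164.9351 mm

164.9351 mm


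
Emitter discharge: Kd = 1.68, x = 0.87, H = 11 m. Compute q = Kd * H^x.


q = Kd * H^x = 1.68 * 11^0.87 = 1.68 * 8.054000

13.5307 L/h


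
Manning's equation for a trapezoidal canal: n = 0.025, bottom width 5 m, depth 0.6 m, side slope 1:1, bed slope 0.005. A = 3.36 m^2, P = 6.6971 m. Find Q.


R = A/P = 3.36/6.6971 = 0.501710
Q = (1/0.025) * 3.36 * 0.501710^(2/3) * 0.005^0.5

6.0005 m^3/s


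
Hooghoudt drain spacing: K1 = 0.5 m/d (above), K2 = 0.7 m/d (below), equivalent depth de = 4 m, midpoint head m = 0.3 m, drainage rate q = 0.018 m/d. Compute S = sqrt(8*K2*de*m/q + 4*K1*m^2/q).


S^2 = 8*K2*de*m/q + 4*K1*m^2/q
S^2 = 8*0.7*4*0.3/0.018 + 4*0.5*0.3^2/0.018
S = sqrt(383.3333)

19.5789 m


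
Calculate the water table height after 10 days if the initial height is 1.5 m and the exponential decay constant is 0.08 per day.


m = m0 * exp(-k*t)
m = 1.5 * exp(-0.08 * 10)
m = 1.5 * exp(-0.8000)

0.6740 m


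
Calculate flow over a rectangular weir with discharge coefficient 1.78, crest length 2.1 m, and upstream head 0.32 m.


Q = C * L * H^(3/2) = 1.78 * 2.1 * 0.32^1.5 = 1.78 * 2.1 * 0.181019

0.6766 m^3/s


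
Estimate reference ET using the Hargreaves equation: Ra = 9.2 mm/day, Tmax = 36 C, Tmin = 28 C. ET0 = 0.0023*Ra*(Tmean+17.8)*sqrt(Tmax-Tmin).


Tmean = (Tmax + Tmin)/2 = (36 + 28)/2 = 32.0
ET0 = 0.0023 * 9.2 * (32.0 + 17.8) * sqrt(36 - 28)
ET0 = 0.0023 * 9.2 * 49.8 * 2.828427

2.9805 mm/day


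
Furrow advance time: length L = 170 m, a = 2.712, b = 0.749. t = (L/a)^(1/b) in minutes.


t = (L/a)^(1/b)
t = (170/2.712)^(1/0.749)
t = 62.684366^(1/0.749)

250.8485 min


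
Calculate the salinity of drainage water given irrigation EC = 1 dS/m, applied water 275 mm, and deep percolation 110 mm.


EC_dw = EC_iw * D_iw / D_dw
EC_dw = 1 * 275 / 110
EC_dw = 275 / 110

2.5000 dS/m


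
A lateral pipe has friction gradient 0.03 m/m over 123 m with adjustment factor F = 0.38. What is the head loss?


hf = J * L * F = 0.03 * 123 * 0.38 = 1.4022 m

1.4022 m


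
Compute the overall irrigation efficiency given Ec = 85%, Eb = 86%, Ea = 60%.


Ec = 0.85, Eb = 0.86, Ea = 0.6
E = 0.85 * 0.86 * 0.6 * 100 = 43.8600%

43.8600 %


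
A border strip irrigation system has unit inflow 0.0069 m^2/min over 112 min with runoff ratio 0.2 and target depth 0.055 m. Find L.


L = q*t/((1+r)*Z)
L = 0.0069*112/((1+0.2)*0.055)
L = 0.7728/0.066

11.7091 m


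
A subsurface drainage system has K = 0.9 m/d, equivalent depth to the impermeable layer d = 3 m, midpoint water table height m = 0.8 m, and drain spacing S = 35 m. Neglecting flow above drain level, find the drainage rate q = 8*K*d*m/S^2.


q = 8*K*d*m/S^2
q = 8*0.9*3*0.8/35^2
q = 17.2800 / 1225

0.0141 m/d


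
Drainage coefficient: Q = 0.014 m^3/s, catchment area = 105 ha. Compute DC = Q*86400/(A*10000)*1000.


DC = Q * 86400 / (A * 10000) * 1000
DC = 0.014 * 86400 / (105 * 10000) * 1000
DC = 1209600.0000 / 1050000

1.1520 mm/day


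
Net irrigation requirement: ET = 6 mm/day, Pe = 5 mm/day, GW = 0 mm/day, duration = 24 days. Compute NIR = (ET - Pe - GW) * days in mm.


Daily deficit = ET - Pe - GW = 6 - 5 - 0 = 1 mm/day
NIR = 1 * 24 = 24 mm

24.0000 mm


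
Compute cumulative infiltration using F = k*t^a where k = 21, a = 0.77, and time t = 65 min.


F = k * t^a = 21 * 65^0.77
F = 21 * 24.885323

522.5918 mm


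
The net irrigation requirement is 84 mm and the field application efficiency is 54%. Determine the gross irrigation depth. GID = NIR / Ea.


Ea = 54% = 0.54
GID = NIR / Ea = 84 / 0.54 = 155.5556 mm

155.5556 mm


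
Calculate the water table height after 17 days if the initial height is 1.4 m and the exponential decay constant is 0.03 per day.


m = m0 * exp(-k*t)
m = 1.4 * exp(-0.03 * 17)
m = 1.4 * exp(-0.5100)

0.8407 m


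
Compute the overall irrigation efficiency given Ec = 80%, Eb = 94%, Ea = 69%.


Ec = 0.8, Eb = 0.94, Ea = 0.69
E = 0.8 * 0.94 * 0.69 * 100 = 51.8880%

51.8880 %


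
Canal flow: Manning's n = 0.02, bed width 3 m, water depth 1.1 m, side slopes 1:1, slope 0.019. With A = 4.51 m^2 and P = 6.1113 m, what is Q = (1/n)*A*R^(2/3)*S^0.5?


R = A/P = 4.51/6.1113 = 0.737977
Q = (1/0.02) * 4.51 * 0.737977^(2/3) * 0.019^0.5

25.3835 m^3/s


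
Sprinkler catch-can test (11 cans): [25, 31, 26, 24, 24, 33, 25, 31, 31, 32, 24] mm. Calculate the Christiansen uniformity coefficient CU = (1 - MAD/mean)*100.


mean = 27.818182 mm
MAD = 3.438017 mm
CU = (1 - 3.438017/27.818182)*100

87.6411 %


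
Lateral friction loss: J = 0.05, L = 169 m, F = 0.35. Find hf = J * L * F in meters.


hf = J * L * F = 0.05 * 169 * 0.35 = 2.9575 m

2.9575 m


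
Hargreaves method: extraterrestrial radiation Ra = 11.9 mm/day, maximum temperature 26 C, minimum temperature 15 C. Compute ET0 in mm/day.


Tmean = (Tmax + Tmin)/2 = (26 + 15)/2 = 20.5
ET0 = 0.0023 * 11.9 * (20.5 + 17.8) * sqrt(26 - 15)
ET0 = 0.0023 * 11.9 * 38.3 * 3.316625

3.4767 mm/day


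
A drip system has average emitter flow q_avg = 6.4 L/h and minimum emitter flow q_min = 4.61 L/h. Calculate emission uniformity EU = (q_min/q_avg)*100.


EU = (q_min/q_avg)*100 = (4.61/6.4)*100 = 72.0312%

72.0312 %


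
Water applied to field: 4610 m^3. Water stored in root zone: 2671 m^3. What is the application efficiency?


Ea = V_root / V_field * 100 = 2671 / 4610 * 100 = 57.9393%

57.9393 %


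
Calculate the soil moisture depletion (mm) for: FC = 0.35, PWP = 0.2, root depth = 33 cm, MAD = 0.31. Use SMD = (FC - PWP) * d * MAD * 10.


SMD = (FC - PWP) * d * MAD * 10
SMD = (0.35 - 0.2) * 33 * 0.31 * 10
SMD = 0.1500 * 33 * 0.31 * 10

15.3450 mm


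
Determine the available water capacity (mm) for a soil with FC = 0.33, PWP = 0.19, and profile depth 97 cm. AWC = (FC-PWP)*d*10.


AWC = (FC - PWP) * d * 10
AWC = (0.33 - 0.19) * 97 * 10
AWC = 0.1400 * 97 * 10

135.8000 mm


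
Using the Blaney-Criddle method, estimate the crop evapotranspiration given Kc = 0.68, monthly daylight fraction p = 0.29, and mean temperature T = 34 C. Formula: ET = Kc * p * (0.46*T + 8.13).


ET = Kc * p * (0.46*T + 8.13)
ET = 0.68 * 0.29 * (0.46*34 + 8.13)
ET = 0.68 * 0.29 * 23.7700

4.6874 mm/day
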